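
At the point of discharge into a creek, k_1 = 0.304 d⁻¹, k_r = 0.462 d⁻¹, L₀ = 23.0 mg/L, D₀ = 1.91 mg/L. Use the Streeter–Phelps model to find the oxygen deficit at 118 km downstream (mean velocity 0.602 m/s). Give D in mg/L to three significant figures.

Travel time t = x/v = 118 km / (0.602 m/s) = 118000 m / 0.602 m/s = 196000 s = 2.269 d.
k_1 L₀/(k_r−k_1) = 0.304×23.0/(0.462−0.304) = 6.992/0.1580 = 44.25 mg/L.
e^(−k_1 t) = e^(−0.304×2.269) = 0.5017; e^(−k_r t) = e^(−0.462×2.269) = 0.3506.
D = 44.25 × (0.5017 − 0.3506) + 1.91 × 0.3506 = 6.689 + 0.6696 = 7.358 mg/L.

D ≈ 7.36 mg/L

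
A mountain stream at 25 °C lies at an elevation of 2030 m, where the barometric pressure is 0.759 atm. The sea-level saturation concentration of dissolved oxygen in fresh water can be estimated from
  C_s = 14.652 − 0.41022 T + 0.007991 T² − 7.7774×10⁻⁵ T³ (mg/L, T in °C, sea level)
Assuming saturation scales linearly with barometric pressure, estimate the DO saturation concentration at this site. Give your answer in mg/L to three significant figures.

At sea level: C_s = 14.652 − 0.41022×25 + 0.007991×25² − 7.7774×10⁻⁵×25³ = 8.176 mg/L.
Pressure correction: C_s' = 8.176 × 0.759 = 6.205 mg/L.

C_s ≈ 6.21 mg/L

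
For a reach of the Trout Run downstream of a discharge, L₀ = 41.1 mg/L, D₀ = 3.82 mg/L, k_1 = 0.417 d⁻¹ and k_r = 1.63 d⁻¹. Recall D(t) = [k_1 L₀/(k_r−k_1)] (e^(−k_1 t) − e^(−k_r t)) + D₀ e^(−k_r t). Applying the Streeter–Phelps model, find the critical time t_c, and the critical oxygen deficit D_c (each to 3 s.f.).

t_c = [1/(k_r−k_1)] ln[(k_r/k_1)(1 − D₀(k_r−k_1)/(k_1 L₀))]
= [1/(1.63−0.417)] ln[(1.63/0.417)(1 − 3.82×1.213/(0.417×41.1))]
= (1/1.213) ln[3.909 × 0.7296] = 0.8244 × ln(2.852) = 0.8244 × 1.048 = 0.8640 d.
D_c = (k_1/k_r) L₀ e^(−k_1 t_c) = (0.417/1.63) × 41.1 × e^(−0.417×0.8640) = 0.2558 × 41.1 × 0.6975 = 7.334 mg/L.

t_c ≈ 0.864 d; D_c ≈ 7.33 mg/L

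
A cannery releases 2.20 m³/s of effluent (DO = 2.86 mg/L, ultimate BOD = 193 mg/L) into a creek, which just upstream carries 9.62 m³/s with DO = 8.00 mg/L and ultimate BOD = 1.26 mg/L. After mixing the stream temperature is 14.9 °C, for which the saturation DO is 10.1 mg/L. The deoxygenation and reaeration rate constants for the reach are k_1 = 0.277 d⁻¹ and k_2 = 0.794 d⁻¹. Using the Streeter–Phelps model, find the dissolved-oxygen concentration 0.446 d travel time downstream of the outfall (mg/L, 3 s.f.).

Mixed DO = (9.62×8.00 + 2.20×2.86)/(9.62+2.20) = 83.25/11.82 = 7.043 mg/L.
Mixed L₀ = (9.62×1.26 + 2.20×193)/(11.82) = 436.7/11.82 = 36.95 mg/L.
Initial deficit D₀ = C_s − DO₀ = 10.1 − 7.043 = 3.057 mg/L.
D(0.446) = [0.277×36.95/(0.794−0.277)](e^(−0.277×0.446) − e^(−0.794×0.446)) + 3.057 e^(−0.794×0.446)
= 19.80 × (0.8838 − 0.7018) + 3.057 × 0.7018 = 5.748 mg/L.
DO = 10.1 − 5.748 = 4.352 mg/L.

DO ≈ 4.35 mg/L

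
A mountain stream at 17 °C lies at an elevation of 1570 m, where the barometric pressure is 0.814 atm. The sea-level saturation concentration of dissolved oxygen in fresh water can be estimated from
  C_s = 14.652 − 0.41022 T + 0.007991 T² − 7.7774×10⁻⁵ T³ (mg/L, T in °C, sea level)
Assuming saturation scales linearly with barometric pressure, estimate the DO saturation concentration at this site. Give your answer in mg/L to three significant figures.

C_s ≈ 7.82 mg/L

At sea level: C_s = 14.652 − 0.41022×17 + 0.007991×17² − 7.7774×10⁻⁵×17³ = 9.606 mg/L.
Pressure correction: C_s' = 9.606 × 0.814 = 7.819 mg/L.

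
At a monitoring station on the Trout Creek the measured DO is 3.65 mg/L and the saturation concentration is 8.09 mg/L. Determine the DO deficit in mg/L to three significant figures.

D = C_s − C = 8.09 − 3.65 = 4.44 mg/L.

D ≈ 4.44 mg/L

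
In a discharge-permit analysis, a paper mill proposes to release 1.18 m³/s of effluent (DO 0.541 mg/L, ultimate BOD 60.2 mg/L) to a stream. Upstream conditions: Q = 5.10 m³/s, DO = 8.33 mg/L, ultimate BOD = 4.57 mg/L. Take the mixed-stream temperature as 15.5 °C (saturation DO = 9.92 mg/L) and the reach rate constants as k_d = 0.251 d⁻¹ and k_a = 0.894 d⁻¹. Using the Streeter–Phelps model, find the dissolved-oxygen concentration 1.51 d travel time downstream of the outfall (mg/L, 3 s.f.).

DO ≈ 6.63 mg/L

Mixed DO = (5.10×8.33 + 1.18×0.541)/(5.10+1.18) = 43.12/6.280 = 6.866 mg/L.
Mixed L₀ = (5.10×4.57 + 1.18×60.2)/(6.280) = 94.34/6.280 = 15.02 mg/L.
Initial deficit D₀ = C_s − DO₀ = 9.92 − 6.866 = 3.054 mg/L.
D(1.51) = [0.251×15.02/(0.894−0.251)](e^(−0.251×1.51) − e^(−0.894×1.51)) + 3.054 e^(−0.894×1.51)
= 5.864 × (0.6845 − 0.2593) + 3.054 × 0.2593 = 3.286 mg/L.
DO = 9.92 − 3.286 = 6.634 mg/L.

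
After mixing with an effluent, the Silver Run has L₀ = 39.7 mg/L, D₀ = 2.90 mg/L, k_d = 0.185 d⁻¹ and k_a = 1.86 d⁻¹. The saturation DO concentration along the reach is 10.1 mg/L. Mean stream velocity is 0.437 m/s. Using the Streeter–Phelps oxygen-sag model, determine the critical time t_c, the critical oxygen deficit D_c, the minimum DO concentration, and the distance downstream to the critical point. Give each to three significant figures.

t_c ≈ 0.731 d; D_c ≈ 3.45 mg/L; min DO ≈ 6.65 mg/L; x_c ≈ 27.6 km

At the critical point dD/dt = 0, so k_d L₀ e^(−k_d t) = k_a D. Substituting D(t) from the Streeter–Phelps equation and solving for t gives
t_c = ln[(k_a/k_d)(1 − D₀(k_a−k_d)/(k_d L₀))] / (k_a−k_d).
Here k_a−k_d = 1.675 d⁻¹ and 1 − D₀(k_a−k_d)/(k_d L₀) = 1 − 2.90×1.675/(0.185×39.7) = 0.3386, so
t_c = ln(10.05 × 0.3386) / 1.675 = 1.225 / 1.675 = 0.7314 d.
D_c = (k_d/k_a) L₀ e^(−k_d t_c) = (0.185/1.86) × 39.7 × e^(−0.185×0.7314) = 0.09946 × 39.7 × 0.8734 = 3.449 mg/L.
Minimum DO = C_s − D_c = 10.1 − 3.449 = 6.651 mg/L.
x_c = v t_c = 0.437 m/s × 0.7314 d × 86400 s/d = 27620 m ≈ 27.6 km.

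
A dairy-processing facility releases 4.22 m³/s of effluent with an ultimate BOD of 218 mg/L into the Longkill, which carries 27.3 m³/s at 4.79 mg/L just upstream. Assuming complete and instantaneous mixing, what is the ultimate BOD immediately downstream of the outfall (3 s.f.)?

Flow-weighted mixing: C = (Q_r C_r + Q_w C_w)/(Q_r + Q_w)
= (27.3×4.79 + 4.22×218)/(27.3 + 4.22) = 1051/31.52 = 33.34 mg/L.

33.3 mg/L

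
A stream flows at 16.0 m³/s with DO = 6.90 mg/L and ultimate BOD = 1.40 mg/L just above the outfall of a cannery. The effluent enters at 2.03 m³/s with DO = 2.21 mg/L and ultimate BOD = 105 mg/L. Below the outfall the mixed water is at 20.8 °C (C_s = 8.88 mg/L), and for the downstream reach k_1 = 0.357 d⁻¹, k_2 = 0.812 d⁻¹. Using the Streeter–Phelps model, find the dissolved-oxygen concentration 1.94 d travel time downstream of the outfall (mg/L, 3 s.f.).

DO ≈ 5.35 mg/L

Mixed DO = (16.0×6.90 + 2.03×2.21)/(16.0+2.03) = 114.9/18.03 = 6.372 mg/L.
Mixed L₀ = (16.0×1.40 + 2.03×105)/(18.03) = 235.5/18.03 = 13.06 mg/L.
Initial deficit D₀ = C_s − DO₀ = 8.88 − 6.372 = 2.508 mg/L.
D(1.94) = [0.357×13.06/(0.812−0.357)](e^(−0.357×1.94) − e^(−0.812×1.94)) + 2.508 e^(−0.812×1.94)
= 10.25 × (0.5003 − 0.2069) + 2.508 × 0.2069 = 3.526 mg/L.
DO = 8.88 − 3.526 = 5.354 mg/L.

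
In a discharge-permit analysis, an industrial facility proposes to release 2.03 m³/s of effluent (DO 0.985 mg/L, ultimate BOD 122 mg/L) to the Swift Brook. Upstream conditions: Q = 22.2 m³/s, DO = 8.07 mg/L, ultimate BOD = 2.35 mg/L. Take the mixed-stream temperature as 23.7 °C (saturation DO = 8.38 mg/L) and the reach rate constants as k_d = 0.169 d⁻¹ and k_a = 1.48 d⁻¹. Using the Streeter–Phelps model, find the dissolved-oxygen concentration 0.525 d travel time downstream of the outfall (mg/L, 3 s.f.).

Mixed DO = (22.2×8.07 + 2.03×0.985)/(22.2+2.03) = 181.2/24.23 = 7.476 mg/L.
Mixed L₀ = (22.2×2.35 + 2.03×122)/(24.23) = 299.8/24.23 = 12.37 mg/L.
Initial deficit D₀ = C_s − DO₀ = 8.38 − 7.476 = 0.9036 mg/L.
D(0.525) = [0.169×12.37/(1.48−0.169)](e^(−0.169×0.525) − e^(−1.48×0.525)) + 0.9036 e^(−1.48×0.525)
= 1.595 × (0.9151 − 0.4598) + 0.9036 × 0.4598 = 1.142 mg/L.
DO = 8.38 − 1.142 = 7.238 mg/L.

DO ≈ 7.24 mg/L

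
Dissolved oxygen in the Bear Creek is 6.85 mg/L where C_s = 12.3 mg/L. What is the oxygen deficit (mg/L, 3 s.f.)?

D = C_s − C = 12.3 − 6.85 = 5.45 mg/L.

D ≈ 5.45 mg/L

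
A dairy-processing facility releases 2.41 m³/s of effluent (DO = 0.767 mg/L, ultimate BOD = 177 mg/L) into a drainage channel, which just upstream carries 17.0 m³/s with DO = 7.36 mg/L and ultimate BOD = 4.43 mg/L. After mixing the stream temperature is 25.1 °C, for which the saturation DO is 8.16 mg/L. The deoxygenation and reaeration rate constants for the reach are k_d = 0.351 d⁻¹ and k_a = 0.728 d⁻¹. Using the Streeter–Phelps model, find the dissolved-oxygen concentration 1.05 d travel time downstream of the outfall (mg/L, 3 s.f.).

Mixed DO = (17.0×7.36 + 2.41×0.767)/(17.0+2.41) = 127.0/19.41 = 6.541 mg/L.
Mixed L₀ = (17.0×4.43 + 2.41×177)/(19.41) = 501.9/19.41 = 25.86 mg/L.
Initial deficit D₀ = C_s − DO₀ = 8.16 − 6.541 = 1.619 mg/L.
D(1.05) = [0.351×25.86/(0.728−0.351)](e^(−0.351×1.05) − e^(−0.728×1.05)) + 1.619 e^(−0.728×1.05)
= 24.07 × (0.6917 − 0.4656) + 1.619 × 0.4656 = 6.197 mg/L.
DO = 8.16 − 6.197 = 1.963 mg/L.

DO ≈ 1.96 mg/L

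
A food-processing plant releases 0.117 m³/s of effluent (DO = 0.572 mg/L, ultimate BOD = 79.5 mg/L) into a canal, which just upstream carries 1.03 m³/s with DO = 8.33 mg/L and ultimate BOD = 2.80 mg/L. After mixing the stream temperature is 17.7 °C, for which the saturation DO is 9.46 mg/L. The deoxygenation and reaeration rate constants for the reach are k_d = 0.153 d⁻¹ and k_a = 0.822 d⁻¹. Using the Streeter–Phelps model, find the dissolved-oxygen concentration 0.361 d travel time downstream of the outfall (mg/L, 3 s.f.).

DO ≈ 7.54 mg/L

Mixed DO = (1.03×8.33 + 0.117×0.572)/(1.03+0.117) = 8.647/1.147 = 7.539 mg/L.
Mixed L₀ = (1.03×2.80 + 0.117×79.5)/(1.147) = 12.19/1.147 = 10.62 mg/L.
Initial deficit D₀ = C_s − DO₀ = 9.46 − 7.539 = 1.921 mg/L.
D(0.361) = [0.153×10.62/(0.822−0.153)](e^(−0.153×0.361) − e^(−0.822×0.361)) + 1.921 e^(−0.822×0.361)
= 2.430 × (0.9463 − 0.7432) + 1.921 × 0.7432 = 1.921 mg/L.
DO = 9.46 − 1.921 = 7.539 mg/L.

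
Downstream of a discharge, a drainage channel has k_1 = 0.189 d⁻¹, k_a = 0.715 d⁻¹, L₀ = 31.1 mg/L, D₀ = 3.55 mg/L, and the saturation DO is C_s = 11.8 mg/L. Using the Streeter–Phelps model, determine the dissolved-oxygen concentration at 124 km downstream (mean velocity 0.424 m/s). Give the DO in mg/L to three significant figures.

DO ≈ 6.58 mg/L

Travel time t = x/v = 124 km / (0.424 m/s) = 124000 m / 0.424 m/s = 292500 s = 3.385 d.
k_1 L₀/(k_a−k_1) = 0.189×31.1/(0.715−0.189) = 5.878/0.5260 = 11.17 mg/L.
e^(−k_1 t) = e^(−0.189×3.385) = 0.5274; e^(−k_a t) = e^(−0.715×3.385) = 0.08891.
D = 11.17 × (0.5274 − 0.08891) + 3.55 × 0.08891 = 4.900 + 0.3156 = 5.216 mg/L.
DO = C_s − D = 11.8 − 5.216 = 6.584 mg/L.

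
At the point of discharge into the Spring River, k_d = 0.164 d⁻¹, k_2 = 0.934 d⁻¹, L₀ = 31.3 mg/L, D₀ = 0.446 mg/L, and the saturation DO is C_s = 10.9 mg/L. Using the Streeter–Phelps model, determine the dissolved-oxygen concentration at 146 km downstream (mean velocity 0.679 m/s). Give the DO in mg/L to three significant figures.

Travel time t = x/v = 146 km / (0.679 m/s) = 146000 m / 0.679 m/s = 215000 s = 2.489 d.
k_d L₀/(k_2−k_d) = 0.164×31.3/(0.934−0.164) = 5.133/0.7700 = 6.666 mg/L.
e^(−k_d t) = e^(−0.164×2.489) = 0.6649; e^(−k_2 t) = e^(−0.934×2.489) = 0.09784.
D = 6.666 × (0.6649 − 0.09784) + 0.446 × 0.09784 = 3.780 + 0.04364 = 3.824 mg/L.
DO = C_s − D = 10.9 − 3.824 = 7.076 mg/L.

DO ≈ 7.08 mg/L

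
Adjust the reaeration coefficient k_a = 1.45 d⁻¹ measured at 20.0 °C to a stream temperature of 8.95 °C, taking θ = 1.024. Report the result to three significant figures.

k_a(T₂) = k_a(T₁) · θ^(T₂−T₁) = 1.45 × 1.024^(8.95−20.0)
= 1.45 × 1.024^-11.1 = 1.45 × 0.7695 = 1.116 d⁻¹.

k_a ≈ 1.12 d⁻¹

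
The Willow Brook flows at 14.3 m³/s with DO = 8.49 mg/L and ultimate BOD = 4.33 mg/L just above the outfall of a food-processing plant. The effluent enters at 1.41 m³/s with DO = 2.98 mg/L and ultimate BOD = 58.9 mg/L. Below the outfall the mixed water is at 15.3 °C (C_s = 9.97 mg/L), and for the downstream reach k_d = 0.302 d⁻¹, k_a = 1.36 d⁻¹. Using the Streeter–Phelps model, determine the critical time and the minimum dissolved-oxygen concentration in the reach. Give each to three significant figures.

Mixed DO = (14.3×8.49 + 1.41×2.98)/(14.3+1.41) = 125.6/15.71 = 7.995 mg/L.
Mixed L₀ = (14.3×4.33 + 1.41×58.9)/(15.71) = 145.0/15.71 = 9.228 mg/L.
Initial deficit D₀ = C_s − DO₀ = 9.97 − 7.995 = 1.975 mg/L.
t_c = (1/1.058) ln[(1.36/0.302)(1 − 1.975×1.058/(0.302×9.228))] = 0.9452 × ln(1.127) = 0.1134 d.
D_c = (0.302/1.36) × 9.228 × e^(−0.302×0.1134) = 0.2221 × 9.228 × 0.9663 = 1.980 mg/L.
Minimum DO = 9.97 − 1.980 = 7.990 mg/L.

t_c ≈ 0.113 d; minimum DO ≈ 7.99 mg/L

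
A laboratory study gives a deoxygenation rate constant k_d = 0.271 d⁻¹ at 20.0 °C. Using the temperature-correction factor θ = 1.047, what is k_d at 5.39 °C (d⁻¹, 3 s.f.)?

k_d ≈ 0.139 d⁻¹

k_d(T₂) = k_d(T₁) · θ^(T₂−T₁) = 0.271 × 1.047^(5.39−20.0)
= 0.271 × 1.047^-14.6 = 0.271 × 0.5112 = 0.1385 d⁻¹.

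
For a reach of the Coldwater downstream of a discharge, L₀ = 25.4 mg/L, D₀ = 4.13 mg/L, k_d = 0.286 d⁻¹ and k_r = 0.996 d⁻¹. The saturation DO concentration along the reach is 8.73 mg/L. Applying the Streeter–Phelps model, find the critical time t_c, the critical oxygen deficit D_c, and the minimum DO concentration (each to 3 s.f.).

At the critical point dD/dt = 0, so k_d L₀ e^(−k_d t) = k_r D. Substituting D(t) from the Streeter–Phelps equation and solving for t gives
t_c = ln[(k_r/k_d)(1 − D₀(k_r−k_d)/(k_d L₀))] / (k_r−k_d).
Here k_r−k_d = 0.7100 d⁻¹ and 1 − D₀(k_r−k_d)/(k_d L₀) = 1 − 4.13×0.7100/(0.286×25.4) = 0.5963, so
t_c = ln(3.483 × 0.5963) / 0.7100 = 0.7308 / 0.7100 = 1.029 d.
D_c = (k_d/k_r) L₀ e^(−k_d t_c) = (0.286/0.996) × 25.4 × e^(−0.286×1.029) = 0.2871 × 25.4 × 0.7450 = 5.434 mg/L.
Minimum DO = C_s − D_c = 8.73 − 5.434 = 3.296 mg/L.

t_c ≈ 1.03 d; D_c ≈ 5.43 mg/L; min DO ≈ 3.30 mg/L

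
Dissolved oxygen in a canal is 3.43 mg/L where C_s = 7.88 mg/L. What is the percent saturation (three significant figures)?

% saturation = C/C_s × 100 = 3.43/7.88 × 100 = 43.5 %.

43.5 % saturation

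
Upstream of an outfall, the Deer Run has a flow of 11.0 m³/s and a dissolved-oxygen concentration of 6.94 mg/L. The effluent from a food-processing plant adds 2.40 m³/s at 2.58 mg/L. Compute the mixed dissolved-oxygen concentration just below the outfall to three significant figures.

6.16 mg/L

Flow-weighted mixing: C = (Q_r C_r + Q_w C_w)/(Q_r + Q_w)
= (11.0×6.94 + 2.40×2.58)/(11.0 + 2.40) = 82.53/13.40 = 6.159 mg/L.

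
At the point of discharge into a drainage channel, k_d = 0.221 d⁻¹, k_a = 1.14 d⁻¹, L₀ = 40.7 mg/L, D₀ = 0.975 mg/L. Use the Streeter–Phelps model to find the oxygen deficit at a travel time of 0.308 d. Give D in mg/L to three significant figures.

k_d L₀/(k_a−k_d) = 0.221×40.7/(1.14−0.221) = 8.995/0.9190 = 9.787 mg/L.
e^(−k_d t) = e^(−0.221×0.3080) = 0.9342; e^(−k_a t) = e^(−1.14×0.3080) = 0.7039.
D = 9.787 × (0.9342 − 0.7039) + 0.975 × 0.7039 = 2.254 + 0.6863 = 2.940 mg/L.

D ≈ 2.94 mg/L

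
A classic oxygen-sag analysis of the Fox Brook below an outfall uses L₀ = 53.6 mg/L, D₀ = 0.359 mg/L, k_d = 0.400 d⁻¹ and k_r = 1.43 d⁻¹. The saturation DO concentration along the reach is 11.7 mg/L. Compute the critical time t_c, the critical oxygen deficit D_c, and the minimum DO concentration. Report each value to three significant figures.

With k_r/k_d = 3.575 and 1 − D₀(k_r−k_d)/(k_d L₀) = 0.9828,
t_c = ln(3.575 × 0.9828) / (1.43 − 0.400) = ln(3.513) / 1.030 = 1.257/1.030 = 1.220 d.
D_c = (k_d/k_r) L₀ e^(−k_d t_c) = (0.400/1.43) × 53.6 × e^(−0.400×1.220) = 0.2797 × 53.6 × 0.6139 = 9.204 mg/L.
Minimum DO = C_s − D_c = 11.7 − 9.204 = 2.496 mg/L.

t_c ≈ 1.22 d; D_c ≈ 9.20 mg/L; min DO ≈ 2.50 mg/L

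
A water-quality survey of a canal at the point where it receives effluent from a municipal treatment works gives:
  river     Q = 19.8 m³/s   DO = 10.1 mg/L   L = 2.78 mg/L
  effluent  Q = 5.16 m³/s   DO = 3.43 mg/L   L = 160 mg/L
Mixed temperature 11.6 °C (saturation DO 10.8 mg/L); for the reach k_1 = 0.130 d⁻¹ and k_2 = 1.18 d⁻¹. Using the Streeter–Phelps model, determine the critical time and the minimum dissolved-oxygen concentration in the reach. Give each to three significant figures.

Mixed DO = (19.8×10.1 + 5.16×3.43)/(19.8+5.16) = 217.7/24.96 = 8.721 mg/L.
Mixed L₀ = (19.8×2.78 + 5.16×160)/(24.96) = 880.6/24.96 = 35.28 mg/L.
Initial deficit D₀ = C_s − DO₀ = 10.8 − 8.721 = 2.079 mg/L.
t_c = (1/1.050) ln[(1.18/0.130)(1 − 2.079×1.050/(0.130×35.28))] = 0.9524 × ln(4.757) = 1.485 d.
D_c = (0.130/1.18) × 35.28 × e^(−0.130×1.485) = 0.1102 × 35.28 × 0.8244 = 3.204 mg/L.
Minimum DO = 10.8 − 3.204 = 7.596 mg/L.

t_c ≈ 1.49 d; minimum DO ≈ 7.60 mg/L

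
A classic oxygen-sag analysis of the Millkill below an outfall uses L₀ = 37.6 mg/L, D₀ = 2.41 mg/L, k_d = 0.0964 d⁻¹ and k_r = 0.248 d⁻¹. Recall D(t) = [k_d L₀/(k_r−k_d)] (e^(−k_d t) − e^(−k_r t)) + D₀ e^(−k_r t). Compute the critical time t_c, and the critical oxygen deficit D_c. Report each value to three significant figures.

t_c = [1/(k_r−k_d)] ln[(k_r/k_d)(1 − D₀(k_r−k_d)/(k_d L₀))]
= [1/(0.248−0.0964)] ln[(0.248/0.0964)(1 − 2.41×0.1516/(0.0964×37.6))]
= (1/0.1516) ln[2.573 × 0.8992] = 6.596 × ln(2.313) = 6.596 × 0.8387 = 5.532 d.
D_c = (k_d/k_r) L₀ e^(−k_d t_c) = (0.0964/0.248) × 37.6 × e^(−0.0964×5.532) = 0.3887 × 37.6 × 0.5867 = 8.574 mg/L.

t_c ≈ 5.53 d; D_c ≈ 8.57 mg/L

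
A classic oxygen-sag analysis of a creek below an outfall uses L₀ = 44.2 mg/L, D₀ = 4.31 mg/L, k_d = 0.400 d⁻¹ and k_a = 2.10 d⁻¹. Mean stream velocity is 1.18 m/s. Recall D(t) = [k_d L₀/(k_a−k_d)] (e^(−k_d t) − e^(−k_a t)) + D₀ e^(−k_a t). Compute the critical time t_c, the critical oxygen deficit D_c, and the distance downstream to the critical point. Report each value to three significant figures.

t_c ≈ 0.661 d; D_c ≈ 6.46 mg/L; x_c ≈ 67.4 km

t_c = [1/(k_a−k_d)] ln[(k_a/k_d)(1 − D₀(k_a−k_d)/(k_d L₀))]
= [1/(2.10−0.400)] ln[(2.10/0.400)(1 − 4.31×1.700/(0.400×44.2))]
= (1/1.700) ln[5.250 × 0.5856] = 0.5882 × ln(3.074) = 0.5882 × 1.123 = 0.6606 d.
D_c = (k_d/k_a) L₀ e^(−k_d t_c) = (0.400/2.10) × 44.2 × e^(−0.400×0.6606) = 0.1905 × 44.2 × 0.7678 = 6.464 mg/L.
x_c = v t_c = 1.18 m/s × 0.6606 d × 86400 s/d = 67350 m ≈ 67.4 km.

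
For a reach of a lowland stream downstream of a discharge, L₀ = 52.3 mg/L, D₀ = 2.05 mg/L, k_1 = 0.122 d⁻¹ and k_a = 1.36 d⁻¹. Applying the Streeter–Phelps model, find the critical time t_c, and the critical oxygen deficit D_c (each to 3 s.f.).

At the critical point dD/dt = 0, so k_1 L₀ e^(−k_1 t) = k_a D. Substituting D(t) from the Streeter–Phelps equation and solving for t gives
t_c = ln[(k_a/k_1)(1 − D₀(k_a−k_1)/(k_1 L₀))] / (k_a−k_1).
Here k_a−k_1 = 1.238 d⁻¹ and 1 − D₀(k_a−k_1)/(k_1 L₀) = 1 − 2.05×1.238/(0.122×52.3) = 0.6022, so
t_c = ln(11.15 × 0.6022) / 1.238 = 1.904 / 1.238 = 1.538 d.
D_c = (k_1/k_a) L₀ e^(−k_1 t_c) = (0.122/1.36) × 52.3 × e^(−0.122×1.538) = 0.08971 × 52.3 × 0.8289 = 3.889 mg/L.

t_c ≈ 1.54 d; D_c ≈ 3.89 mg/L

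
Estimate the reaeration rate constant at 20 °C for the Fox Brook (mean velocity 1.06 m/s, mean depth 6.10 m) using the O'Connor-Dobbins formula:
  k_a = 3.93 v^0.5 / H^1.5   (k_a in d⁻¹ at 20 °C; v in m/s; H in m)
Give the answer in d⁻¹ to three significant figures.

k_a ≈ 0.269 d⁻¹

k_a = 3.93 × 1.06^0.5 / 6.10^1.5 = 3.93 × 1.030 / 15.07 = 0.2686 d⁻¹.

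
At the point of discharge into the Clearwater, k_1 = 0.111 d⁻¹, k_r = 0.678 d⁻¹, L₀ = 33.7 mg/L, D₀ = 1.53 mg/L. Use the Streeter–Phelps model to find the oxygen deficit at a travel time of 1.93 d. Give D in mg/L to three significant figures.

D ≈ 3.96 mg/L

k_1 L₀/(k_r−k_1) = 0.111×33.7/(0.678−0.111) = 3.741/0.5670 = 6.597 mg/L.
e^(−k_1 t) = e^(−0.111×1.930) = 0.8072; e^(−k_r t) = e^(−0.678×1.930) = 0.2702.
D = 6.597 × (0.8072 − 0.2702) + 1.53 × 0.2702 = 3.542 + 0.4134 = 3.956 mg/L.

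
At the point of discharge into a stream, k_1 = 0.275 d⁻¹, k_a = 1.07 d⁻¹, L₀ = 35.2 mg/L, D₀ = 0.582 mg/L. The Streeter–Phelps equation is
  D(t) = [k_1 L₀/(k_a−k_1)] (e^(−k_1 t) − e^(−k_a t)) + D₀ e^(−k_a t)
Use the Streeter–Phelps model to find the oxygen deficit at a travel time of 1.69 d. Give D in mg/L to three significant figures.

D ≈ 5.75 mg/L

k_1 L₀/(k_a−k_1) = 0.275×35.2/(1.07−0.275) = 9.680/0.7950 = 12.18 mg/L.
e^(−k_1 t) = e^(−0.275×1.690) = 0.6283; e^(−k_a t) = e^(−1.07×1.690) = 0.1639.
D = 12.18 × (0.6283 − 0.1639) + 0.582 × 0.1639 = 5.654 + 0.09541 = 5.749 mg/L.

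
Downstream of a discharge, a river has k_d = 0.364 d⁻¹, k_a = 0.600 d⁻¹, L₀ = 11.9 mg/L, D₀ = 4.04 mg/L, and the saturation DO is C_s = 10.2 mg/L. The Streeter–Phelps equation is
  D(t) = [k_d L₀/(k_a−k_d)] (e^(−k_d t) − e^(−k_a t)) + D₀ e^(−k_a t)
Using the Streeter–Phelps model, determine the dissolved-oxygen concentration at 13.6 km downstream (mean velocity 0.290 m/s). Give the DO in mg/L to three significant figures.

DO ≈ 5.47 mg/L

Travel time t = x/v = 13.6 km / (0.290 m/s) = 13600 m / 0.290 m/s = 46900 s = 0.5428 d.
k_d L₀/(k_a−k_d) = 0.364×11.9/(0.600−0.364) = 4.332/0.2360 = 18.35 mg/L.
e^(−k_d t) = e^(−0.364×0.5428) = 0.8207; e^(−k_a t) = e^(−0.600×0.5428) = 0.7220.
D = 18.35 × (0.8207 − 0.7220) + 4.04 × 0.7220 = 1.811 + 2.917 = 4.728 mg/L.
DO = C_s − D = 10.2 − 4.728 = 5.472 mg/L.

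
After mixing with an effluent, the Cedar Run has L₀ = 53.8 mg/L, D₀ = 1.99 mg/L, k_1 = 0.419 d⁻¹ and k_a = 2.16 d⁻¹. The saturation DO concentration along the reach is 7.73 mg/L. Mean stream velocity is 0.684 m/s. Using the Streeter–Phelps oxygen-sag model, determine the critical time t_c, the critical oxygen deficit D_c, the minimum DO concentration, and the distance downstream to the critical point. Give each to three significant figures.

With k_a/k_1 = 5.155 and 1 − D₀(k_a−k_1)/(k_1 L₀) = 0.8463,
t_c = ln(5.155 × 0.8463) / (2.16 − 0.419) = ln(4.363) / 1.741 = 1.473/1.741 = 0.8461 d.
D_c = (k_1/k_a) L₀ e^(−k_1 t_c) = (0.419/2.16) × 53.8 × e^(−0.419×0.8461) = 0.1940 × 53.8 × 0.7015 = 7.321 mg/L.
Minimum DO = C_s − D_c = 7.73 − 7.321 = 0.4090 mg/L.
x_c = v t_c = 0.684 m/s × 0.8461 d × 86400 s/d = 50000 m ≈ 50.0 km.

t_c ≈ 0.846 d; D_c ≈ 7.32 mg/L; min DO ≈ 0.409 mg/L; x_c ≈ 50.0 km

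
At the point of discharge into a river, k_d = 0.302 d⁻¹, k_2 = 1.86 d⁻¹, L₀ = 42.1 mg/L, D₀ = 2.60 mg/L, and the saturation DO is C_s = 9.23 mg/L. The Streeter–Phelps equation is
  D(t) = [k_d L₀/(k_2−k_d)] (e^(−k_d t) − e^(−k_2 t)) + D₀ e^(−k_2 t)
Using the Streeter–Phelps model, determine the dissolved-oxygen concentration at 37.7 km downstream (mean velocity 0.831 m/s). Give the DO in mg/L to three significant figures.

Travel time t = x/v = 37.7 km / (0.831 m/s) = 37700 m / 0.831 m/s = 45370 s = 0.5251 d.
k_d L₀/(k_2−k_d) = 0.302×42.1/(1.86−0.302) = 12.71/1.558 = 8.161 mg/L.
e^(−k_d t) = e^(−0.302×0.5251) = 0.8534; e^(−k_2 t) = e^(−1.86×0.5251) = 0.3766.
D = 8.161 × (0.8534 − 0.3766) + 2.60 × 0.3766 = 3.891 + 0.9791 = 4.870 mg/L.
DO = C_s − D = 9.23 − 4.870 = 4.360 mg/L.

DO ≈ 4.36 mg/L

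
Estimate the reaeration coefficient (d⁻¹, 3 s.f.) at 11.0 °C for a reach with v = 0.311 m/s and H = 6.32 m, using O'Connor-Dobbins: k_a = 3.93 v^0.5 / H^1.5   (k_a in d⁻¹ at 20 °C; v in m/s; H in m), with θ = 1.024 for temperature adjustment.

k_a ≈ 0.111 d⁻¹

k_a(20) = 3.93 × 0.311^0.5 / 6.32^1.5 = 3.93 × 0.5577 / 15.89 = 0.1379 d⁻¹.
k_a(11.0) = 0.1379 × 1.024^(11.0−20) = 0.1379 × 0.8078 = 0.1114 d⁻¹.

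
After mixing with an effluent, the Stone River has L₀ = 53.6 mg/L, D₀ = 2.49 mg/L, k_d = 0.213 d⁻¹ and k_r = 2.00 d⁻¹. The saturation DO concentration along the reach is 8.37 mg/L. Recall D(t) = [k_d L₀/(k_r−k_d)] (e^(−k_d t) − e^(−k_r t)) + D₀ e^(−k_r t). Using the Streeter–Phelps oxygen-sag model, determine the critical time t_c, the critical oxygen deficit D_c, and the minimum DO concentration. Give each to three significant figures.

t_c = [1/(k_r−k_d)] ln[(k_r/k_d)(1 − D₀(k_r−k_d)/(k_d L₀))]
= [1/(2.00−0.213)] ln[(2.00/0.213)(1 − 2.49×1.787/(0.213×53.6))]
= (1/1.787) ln[9.390 × 0.6103] = 0.5596 × ln(5.730) = 0.5596 × 1.746 = 0.9769 d.
D_c = (k_d/k_r) L₀ e^(−k_d t_c) = (0.213/2.00) × 53.6 × e^(−0.213×0.9769) = 0.1065 × 53.6 × 0.8121 = 4.636 mg/L.
Minimum DO = C_s − D_c = 8.37 − 4.636 = 3.734 mg/L.

t_c ≈ 0.977 d; D_c ≈ 4.64 mg/L; min DO ≈ 3.73 mg/L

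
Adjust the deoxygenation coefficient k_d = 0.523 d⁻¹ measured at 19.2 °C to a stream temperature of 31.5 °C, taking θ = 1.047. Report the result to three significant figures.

k_d ≈ 0.920 d⁻¹

k_d(T₂) = k_d(T₁) · θ^(T₂−T₁) = 0.523 × 1.047^(31.5−19.2)
= 0.523 × 1.047^12.3 = 0.523 × 1.759 = 0.9201 d⁻¹.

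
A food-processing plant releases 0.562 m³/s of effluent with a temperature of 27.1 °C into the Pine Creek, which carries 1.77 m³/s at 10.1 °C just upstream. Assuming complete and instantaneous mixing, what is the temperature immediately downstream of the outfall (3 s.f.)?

Flow-weighted mixing: C = (Q_r C_r + Q_w C_w)/(Q_r + Q_w)
= (1.77×10.1 + 0.562×27.1)/(1.77 + 0.562) = 33.11/2.332 = 14.20 °C.

14.2 °C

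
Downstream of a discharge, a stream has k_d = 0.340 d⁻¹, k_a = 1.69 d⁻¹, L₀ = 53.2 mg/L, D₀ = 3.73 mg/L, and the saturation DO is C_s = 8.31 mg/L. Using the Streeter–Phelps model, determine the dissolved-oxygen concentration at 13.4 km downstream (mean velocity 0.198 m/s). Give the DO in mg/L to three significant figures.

Travel time t = x/v = 13.4 km / (0.198 m/s) = 13400 m / 0.198 m/s = 67680 s = 0.7833 d.
k_d L₀/(k_a−k_d) = 0.340×53.2/(1.69−0.340) = 18.09/1.350 = 13.40 mg/L.
e^(−k_d t) = e^(−0.340×0.7833) = 0.7662; e^(−k_a t) = e^(−1.69×0.7833) = 0.2661.
D = 13.40 × (0.7662 − 0.2661) + 3.73 × 0.2661 = 6.700 + 0.9927 = 7.693 mg/L.
DO = C_s − D = 8.31 − 7.693 = 0.6172 mg/L.

DO ≈ 0.617 mg/L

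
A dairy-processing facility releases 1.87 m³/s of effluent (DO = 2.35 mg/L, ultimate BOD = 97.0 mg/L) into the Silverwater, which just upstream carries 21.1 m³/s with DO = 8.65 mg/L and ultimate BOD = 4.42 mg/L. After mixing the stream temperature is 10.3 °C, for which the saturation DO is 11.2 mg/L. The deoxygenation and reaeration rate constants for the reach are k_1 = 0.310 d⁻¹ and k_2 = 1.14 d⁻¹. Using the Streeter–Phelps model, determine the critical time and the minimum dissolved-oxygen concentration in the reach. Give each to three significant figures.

t_c ≈ 0.174 d; minimum DO ≈ 8.12 mg/L

Mixed DO = (21.1×8.65 + 1.87×2.35)/(21.1+1.87) = 186.9/22.97 = 8.137 mg/L.
Mixed L₀ = (21.1×4.42 + 1.87×97.0)/(22.97) = 274.7/22.97 = 11.96 mg/L.
Initial deficit D₀ = C_s − DO₀ = 11.2 − 8.137 = 3.063 mg/L.
t_c = (1/0.8300) ln[(1.14/0.310)(1 − 3.063×0.8300/(0.310×11.96))] = 1.205 × ln(1.155) = 0.1739 d.
D_c = (0.310/1.14) × 11.96 × e^(−0.310×0.1739) = 0.2719 × 11.96 × 0.9475 = 3.081 mg/L.
Minimum DO = 11.2 − 3.081 = 8.119 mg/L.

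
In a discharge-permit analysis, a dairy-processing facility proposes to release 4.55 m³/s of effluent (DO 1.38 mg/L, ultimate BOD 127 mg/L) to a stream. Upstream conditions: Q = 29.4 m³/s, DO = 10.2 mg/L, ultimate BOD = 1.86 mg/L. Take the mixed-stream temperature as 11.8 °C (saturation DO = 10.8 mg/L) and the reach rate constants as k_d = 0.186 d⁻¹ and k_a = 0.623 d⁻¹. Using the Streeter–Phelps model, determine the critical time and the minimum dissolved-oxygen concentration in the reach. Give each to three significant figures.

Mixed DO = (29.4×10.2 + 4.55×1.38)/(29.4+4.55) = 306.2/33.95 = 9.018 mg/L.
Mixed L₀ = (29.4×1.86 + 4.55×127)/(33.95) = 632.5/33.95 = 18.63 mg/L.
Initial deficit D₀ = C_s − DO₀ = 10.8 − 9.018 = 1.782 mg/L.
t_c = (1/0.4370) ln[(0.623/0.186)(1 − 1.782×0.4370/(0.186×18.63))] = 2.288 × ln(2.597) = 2.184 d.
D_c = (0.186/0.623) × 18.63 × e^(−0.186×2.184) = 0.2986 × 18.63 × 0.6662 = 3.706 mg/L.
Minimum DO = 10.8 − 3.706 = 7.094 mg/L.

t_c ≈ 2.18 d; minimum DO ≈ 7.09 mg/L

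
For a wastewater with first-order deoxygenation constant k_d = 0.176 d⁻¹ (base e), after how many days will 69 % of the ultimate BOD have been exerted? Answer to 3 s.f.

y/L₀ = 1 − e^(−k_d t) = 0.69 ⇒ e^(−k_d t) = 0.310
t = −ln(0.310) / 0.176 = 1.171 / 0.176 = 6.654 d.

t ≈ 6.65 d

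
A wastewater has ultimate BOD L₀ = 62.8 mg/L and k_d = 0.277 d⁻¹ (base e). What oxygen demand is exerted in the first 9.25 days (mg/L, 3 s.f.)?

y ≈ 58.0 mg/L

y_t = L₀(1 − e^(−k_d t)) = 62.8 × (1 − e^(−0.277×9.25))
= 62.8 × (1 − 0.07713) = 62.8 × 0.9229 = 57.96 mg/L.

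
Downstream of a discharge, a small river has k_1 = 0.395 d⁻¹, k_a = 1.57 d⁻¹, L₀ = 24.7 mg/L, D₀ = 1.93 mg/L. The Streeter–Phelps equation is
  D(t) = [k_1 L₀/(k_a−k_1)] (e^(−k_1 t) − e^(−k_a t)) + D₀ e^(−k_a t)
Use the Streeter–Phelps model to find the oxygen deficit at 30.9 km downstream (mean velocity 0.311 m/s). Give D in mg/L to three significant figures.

Travel time t = x/v = 30.9 km / (0.311 m/s) = 30900 m / 0.311 m/s = 99360 s = 1.150 d.
k_1 L₀/(k_a−k_1) = 0.395×24.7/(1.57−0.395) = 9.757/1.175 = 8.303 mg/L.
e^(−k_1 t) = e^(−0.395×1.150) = 0.6349; e^(−k_a t) = e^(−1.57×1.150) = 0.1644.
D = 8.303 × (0.6349 − 0.1644) + 1.93 × 0.1644 = 3.907 + 0.3173 = 4.224 mg/L.

D ≈ 4.22 mg/L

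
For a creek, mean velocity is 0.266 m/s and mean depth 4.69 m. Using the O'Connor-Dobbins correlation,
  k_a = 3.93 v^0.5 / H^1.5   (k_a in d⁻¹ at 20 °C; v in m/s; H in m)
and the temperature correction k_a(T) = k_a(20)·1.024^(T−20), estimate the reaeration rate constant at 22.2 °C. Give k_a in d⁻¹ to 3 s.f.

k_a ≈ 0.210 d⁻¹

k_a(20) = 3.93 × 0.266^0.5 / 4.69^1.5 = 3.93 × 0.5158 / 10.16 = 0.1996 d⁻¹.
k_a(22.2) = 0.1996 × 1.024^(22.2−20) = 0.1996 × 1.054 = 0.2102 d⁻¹.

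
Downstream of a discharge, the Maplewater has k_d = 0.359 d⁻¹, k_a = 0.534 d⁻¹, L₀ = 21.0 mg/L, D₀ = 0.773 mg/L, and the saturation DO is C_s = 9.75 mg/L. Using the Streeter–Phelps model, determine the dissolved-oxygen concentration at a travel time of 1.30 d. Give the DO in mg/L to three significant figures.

k_d L₀/(k_a−k_d) = 0.359×21.0/(0.534−0.359) = 7.539/0.1750 = 43.08 mg/L.
e^(−k_d t) = e^(−0.359×1.300) = 0.6271; e^(−k_a t) = e^(−0.534×1.300) = 0.4995.
D = 43.08 × (0.6271 − 0.4995) + 0.773 × 0.4995 = 5.497 + 0.3861 = 5.883 mg/L.
DO = C_s − D = 9.75 − 5.883 = 3.867 mg/L.

DO ≈ 3.87 mg/L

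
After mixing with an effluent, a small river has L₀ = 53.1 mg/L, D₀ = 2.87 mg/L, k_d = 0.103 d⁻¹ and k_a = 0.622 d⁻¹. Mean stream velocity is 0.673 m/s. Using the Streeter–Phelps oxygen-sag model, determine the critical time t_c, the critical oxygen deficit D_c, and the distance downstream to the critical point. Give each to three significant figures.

With k_a/k_d = 6.039 and 1 − D₀(k_a−k_d)/(k_d L₀) = 0.7277,
t_c = ln(6.039 × 0.7277) / (0.622 − 0.103) = ln(4.394) / 0.5190 = 1.480/0.5190 = 2.852 d.
D_c = (k_d/k_a) L₀ e^(−k_d t_c) = (0.103/0.622) × 53.1 × e^(−0.103×2.852) = 0.1656 × 53.1 × 0.7454 = 6.555 mg/L.
x_c = v t_c = 0.673 m/s × 2.852 d × 86400 s/d = 165800 m ≈ 166 km.

t_c ≈ 2.85 d; D_c ≈ 6.55 mg/L; x_c ≈ 166 km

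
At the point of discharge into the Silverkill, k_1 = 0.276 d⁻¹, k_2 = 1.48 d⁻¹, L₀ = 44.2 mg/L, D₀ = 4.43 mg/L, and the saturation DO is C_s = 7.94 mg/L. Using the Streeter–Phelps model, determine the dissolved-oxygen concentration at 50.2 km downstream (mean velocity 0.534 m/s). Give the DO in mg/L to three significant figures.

Travel time t = x/v = 50.2 km / (0.534 m/s) = 50200 m / 0.534 m/s = 94010 s = 1.088 d.
k_1 L₀/(k_2−k_1) = 0.276×44.2/(1.48−0.276) = 12.20/1.204 = 10.13 mg/L.
e^(−k_1 t) = e^(−0.276×1.088) = 0.7406; e^(−k_2 t) = e^(−1.48×1.088) = 0.1998.
D = 10.13 × (0.7406 − 0.1998) + 4.43 × 0.1998 = 5.479 + 0.8852 = 6.364 mg/L.
DO = C_s − D = 7.94 − 6.364 = 1.576 mg/L.

DO ≈ 1.58 mg/L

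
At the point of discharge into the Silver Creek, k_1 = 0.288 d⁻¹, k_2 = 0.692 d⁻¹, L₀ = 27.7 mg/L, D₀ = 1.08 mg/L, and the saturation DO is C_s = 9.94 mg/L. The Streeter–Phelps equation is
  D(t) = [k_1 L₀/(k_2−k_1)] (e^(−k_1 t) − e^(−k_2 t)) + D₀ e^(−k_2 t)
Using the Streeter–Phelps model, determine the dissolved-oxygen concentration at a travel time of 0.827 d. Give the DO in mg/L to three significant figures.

k_1 L₀/(k_2−k_1) = 0.288×27.7/(0.692−0.288) = 7.978/0.4040 = 19.75 mg/L.
e^(−k_1 t) = e^(−0.288×0.8270) = 0.7881; e^(−k_2 t) = e^(−0.692×0.8270) = 0.5642.
D = 19.75 × (0.7881 − 0.5642) + 1.08 × 0.5642 = 4.420 + 0.6094 = 5.029 mg/L.
DO = C_s − D = 9.94 − 5.029 = 4.911 mg/L.

DO ≈ 4.91 mg/L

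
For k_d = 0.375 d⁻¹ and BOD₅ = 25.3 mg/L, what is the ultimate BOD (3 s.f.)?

BOD₅ = L₀(1 − e^(−5k_d)) ⇒ L₀ = BOD₅ / (1 − e^(−5×0.375))
= 25.3 / (1 − 0.1534) = 25.3 / 0.8466 = 29.88 mg/L.

L₀ ≈ 29.9 mg/L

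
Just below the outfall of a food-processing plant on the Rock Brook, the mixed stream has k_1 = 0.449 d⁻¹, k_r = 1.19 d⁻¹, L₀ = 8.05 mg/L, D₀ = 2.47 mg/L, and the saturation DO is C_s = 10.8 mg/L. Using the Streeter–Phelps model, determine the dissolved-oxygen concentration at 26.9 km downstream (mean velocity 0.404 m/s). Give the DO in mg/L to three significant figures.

DO ≈ 8.31 mg/L

Travel time t = x/v = 26.9 km / (0.404 m/s) = 26900 m / 0.404 m/s = 66580 s = 0.7706 d.
k_1 L₀/(k_r−k_1) = 0.449×8.05/(1.19−0.449) = 3.614/0.7410 = 4.878 mg/L.
e^(−k_1 t) = e^(−0.449×0.7706) = 0.7075; e^(−k_r t) = e^(−1.19×0.7706) = 0.3997.
D = 4.878 × (0.7075 − 0.3997) + 2.47 × 0.3997 = 1.501 + 0.9872 = 2.489 mg/L.
DO = C_s − D = 10.8 − 2.489 = 8.311 mg/L.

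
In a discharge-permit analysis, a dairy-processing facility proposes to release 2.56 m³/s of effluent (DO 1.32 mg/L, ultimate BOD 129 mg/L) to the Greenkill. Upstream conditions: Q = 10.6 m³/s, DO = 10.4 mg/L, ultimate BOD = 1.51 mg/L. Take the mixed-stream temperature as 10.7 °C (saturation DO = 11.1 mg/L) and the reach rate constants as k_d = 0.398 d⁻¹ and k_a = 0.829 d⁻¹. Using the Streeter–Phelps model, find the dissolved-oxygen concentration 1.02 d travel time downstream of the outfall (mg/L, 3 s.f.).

Mixed DO = (10.6×10.4 + 2.56×1.32)/(10.6+2.56) = 113.6/13.16 = 8.634 mg/L.
Mixed L₀ = (10.6×1.51 + 2.56×129)/(13.16) = 346.2/13.16 = 26.31 mg/L.
Initial deficit D₀ = C_s − DO₀ = 11.1 − 8.634 = 2.466 mg/L.
D(1.02) = [0.398×26.31/(0.829−0.398)](e^(−0.398×1.02) − e^(−0.829×1.02)) + 2.466 e^(−0.829×1.02)
= 24.30 × (0.6663 − 0.4293) + 2.466 × 0.4293 = 6.818 mg/L.
DO = 11.1 − 6.818 = 4.282 mg/L.

DO ≈ 4.28 mg/L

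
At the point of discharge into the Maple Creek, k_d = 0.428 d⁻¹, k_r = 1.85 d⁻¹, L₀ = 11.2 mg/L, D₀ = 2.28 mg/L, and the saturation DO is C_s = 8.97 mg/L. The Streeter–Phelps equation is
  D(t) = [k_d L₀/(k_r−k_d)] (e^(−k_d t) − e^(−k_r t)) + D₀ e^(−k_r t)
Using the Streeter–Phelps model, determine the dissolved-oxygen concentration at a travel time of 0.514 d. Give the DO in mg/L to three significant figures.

DO ≈ 6.69 mg/L

k_d L₀/(k_r−k_d) = 0.428×11.2/(1.85−0.428) = 4.794/1.422 = 3.371 mg/L.
e^(−k_d t) = e^(−0.428×0.5140) = 0.8025; e^(−k_r t) = e^(−1.85×0.5140) = 0.3864.
D = 3.371 × (0.8025 − 0.3864) + 2.28 × 0.3864 = 1.403 + 0.8810 = 2.284 mg/L.
DO = C_s − D = 8.97 − 2.284 = 6.686 mg/L.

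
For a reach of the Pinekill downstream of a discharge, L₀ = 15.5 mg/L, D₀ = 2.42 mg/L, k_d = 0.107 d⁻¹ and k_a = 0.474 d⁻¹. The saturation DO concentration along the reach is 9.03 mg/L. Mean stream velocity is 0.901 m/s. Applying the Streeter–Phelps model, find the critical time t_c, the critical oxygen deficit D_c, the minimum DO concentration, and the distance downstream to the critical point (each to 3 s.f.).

t_c ≈ 1.97 d; D_c ≈ 2.84 mg/L; min DO ≈ 6.19 mg/L; x_c ≈ 153 km

t_c = [1/(k_a−k_d)] ln[(k_a/k_d)(1 − D₀(k_a−k_d)/(k_d L₀))]
= [1/(0.474−0.107)] ln[(0.474/0.107)(1 − 2.42×0.3670/(0.107×15.5))]
= (1/0.3670) ln[4.430 × 0.4645] = 2.725 × ln(2.058) = 2.725 × 0.7216 = 1.966 d.
D_c = (k_d/k_a) L₀ e^(−k_d t_c) = (0.107/0.474) × 15.5 × e^(−0.107×1.966) = 0.2257 × 15.5 × 0.8103 = 2.835 mg/L.
Minimum DO = C_s − D_c = 9.03 − 2.835 = 6.195 mg/L.
x_c = v t_c = 0.901 m/s × 1.966 d × 86400 s/d = 153100 m ≈ 153 km.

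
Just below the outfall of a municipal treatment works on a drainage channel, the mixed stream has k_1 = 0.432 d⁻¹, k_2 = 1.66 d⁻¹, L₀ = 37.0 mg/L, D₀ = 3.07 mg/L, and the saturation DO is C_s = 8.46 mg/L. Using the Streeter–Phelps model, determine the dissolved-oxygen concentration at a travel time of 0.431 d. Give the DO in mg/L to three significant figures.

DO ≈ 2.52 mg/L

k_1 L₀/(k_2−k_1) = 0.432×37.0/(1.66−0.432) = 15.98/1.228 = 13.02 mg/L.
e^(−k_1 t) = e^(−0.432×0.4310) = 0.8301; e^(−k_2 t) = e^(−1.66×0.4310) = 0.4890.
D = 13.02 × (0.8301 − 0.4890) + 3.07 × 0.4890 = 4.440 + 1.501 = 5.942 mg/L.
DO = C_s − D = 8.46 − 5.942 = 2.518 mg/L.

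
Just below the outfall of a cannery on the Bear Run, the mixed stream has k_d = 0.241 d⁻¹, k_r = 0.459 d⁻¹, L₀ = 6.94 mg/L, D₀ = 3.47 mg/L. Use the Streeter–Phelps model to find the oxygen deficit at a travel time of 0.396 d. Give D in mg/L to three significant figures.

D ≈ 3.47 mg/L

k_d L₀/(k_r−k_d) = 0.241×6.94/(0.459−0.241) = 1.673/0.2180 = 7.672 mg/L.
e^(−k_d t) = e^(−0.241×0.3960) = 0.9090; e^(−k_r t) = e^(−0.459×0.3960) = 0.8338.
D = 7.672 × (0.9090 − 0.8338) + 3.47 × 0.8338 = 0.5768 + 2.893 = 3.470 mg/L.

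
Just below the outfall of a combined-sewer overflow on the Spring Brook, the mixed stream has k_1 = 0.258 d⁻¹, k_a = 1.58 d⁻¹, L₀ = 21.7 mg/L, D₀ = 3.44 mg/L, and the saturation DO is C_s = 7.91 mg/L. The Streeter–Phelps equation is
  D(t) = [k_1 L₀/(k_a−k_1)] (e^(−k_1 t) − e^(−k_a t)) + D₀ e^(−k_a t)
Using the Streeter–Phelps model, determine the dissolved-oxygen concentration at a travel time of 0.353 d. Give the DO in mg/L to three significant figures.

DO ≈ 4.50 mg/L

k_1 L₀/(k_a−k_1) = 0.258×21.7/(1.58−0.258) = 5.599/1.322 = 4.235 mg/L.
e^(−k_1 t) = e^(−0.258×0.3530) = 0.9130; e^(−k_a t) = e^(−1.58×0.3530) = 0.5725.
D = 4.235 × (0.9130 − 0.5725) + 3.44 × 0.5725 = 1.442 + 1.969 = 3.411 mg/L.
DO = C_s − D = 7.91 − 3.411 = 4.499 mg/L.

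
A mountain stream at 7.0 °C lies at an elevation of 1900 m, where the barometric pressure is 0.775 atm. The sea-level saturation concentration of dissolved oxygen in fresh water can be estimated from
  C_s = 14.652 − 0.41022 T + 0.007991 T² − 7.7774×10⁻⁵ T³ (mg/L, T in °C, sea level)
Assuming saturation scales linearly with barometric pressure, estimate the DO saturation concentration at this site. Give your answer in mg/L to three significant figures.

C_s ≈ 9.41 mg/L

At sea level: C_s = 14.652 − 0.41022×7.0 + 0.007991×7.0² − 7.7774×10⁻⁵×7.0³ = 12.15 mg/L.
Pressure correction: C_s' = 12.15 × 0.775 = 9.413 mg/L.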